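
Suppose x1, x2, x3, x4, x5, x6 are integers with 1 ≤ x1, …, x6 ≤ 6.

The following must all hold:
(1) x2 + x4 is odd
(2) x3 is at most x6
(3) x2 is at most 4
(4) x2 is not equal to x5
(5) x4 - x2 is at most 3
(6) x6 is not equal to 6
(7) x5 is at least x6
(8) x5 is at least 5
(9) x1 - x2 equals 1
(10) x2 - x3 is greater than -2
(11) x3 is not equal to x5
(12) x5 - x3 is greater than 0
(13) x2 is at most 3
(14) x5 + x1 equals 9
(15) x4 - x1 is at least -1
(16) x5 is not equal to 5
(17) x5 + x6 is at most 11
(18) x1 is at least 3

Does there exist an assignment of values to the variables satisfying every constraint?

Satisfiable

Setting (x1, x2, x3, x4, x5, x6) = (3, 2, 3, 5, 6, 4) satisfies everything: constraint 5: x4 - x2 = 3; constraint 9: x1 - x2 = 1, and the others follow.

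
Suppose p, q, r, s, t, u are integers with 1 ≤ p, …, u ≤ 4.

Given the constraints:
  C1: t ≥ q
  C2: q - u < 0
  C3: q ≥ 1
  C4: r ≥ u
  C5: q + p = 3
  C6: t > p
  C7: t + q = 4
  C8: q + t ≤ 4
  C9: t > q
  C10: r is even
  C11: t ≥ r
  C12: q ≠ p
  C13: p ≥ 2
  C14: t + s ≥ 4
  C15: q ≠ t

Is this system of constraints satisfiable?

One satisfying assignment is p = 2, q = 1, r = 2, s = 2, t = 3, u = 2.
For the less obvious constraints — constraint 2: q - u = -1; constraint 5: q + p = 3; constraint 7: t + q = 4 — and the others hold by inspection.

Satisfiable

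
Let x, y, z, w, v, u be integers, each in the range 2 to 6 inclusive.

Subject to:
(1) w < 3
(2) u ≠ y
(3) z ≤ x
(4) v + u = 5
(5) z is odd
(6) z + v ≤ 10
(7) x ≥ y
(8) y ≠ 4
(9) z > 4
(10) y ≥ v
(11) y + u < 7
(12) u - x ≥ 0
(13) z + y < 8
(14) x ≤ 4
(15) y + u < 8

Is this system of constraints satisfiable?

Unsatisfiable

From constraint 9: z ≥ 5. From constraints 3 and 14: z ≤ x and x ≤ 4, so z ≤ 4. But 4 < 5, so no value of z works.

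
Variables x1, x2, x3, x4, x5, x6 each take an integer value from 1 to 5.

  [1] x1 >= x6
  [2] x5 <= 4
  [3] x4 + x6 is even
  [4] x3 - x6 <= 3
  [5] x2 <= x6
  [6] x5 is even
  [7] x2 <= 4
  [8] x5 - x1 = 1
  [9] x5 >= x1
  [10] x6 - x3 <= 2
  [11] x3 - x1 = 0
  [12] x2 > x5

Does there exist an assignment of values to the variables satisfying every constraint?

Unsatisfiable

Constraints 1, 5, 9, and 12 give x1 ≤ x5, x5 < x2, x2 ≤ x6, x6 ≤ x1. Chaining: x1 ≤ x5 < x2 ≤ x6 ≤ x1, which forces x1 < x1 — impossible.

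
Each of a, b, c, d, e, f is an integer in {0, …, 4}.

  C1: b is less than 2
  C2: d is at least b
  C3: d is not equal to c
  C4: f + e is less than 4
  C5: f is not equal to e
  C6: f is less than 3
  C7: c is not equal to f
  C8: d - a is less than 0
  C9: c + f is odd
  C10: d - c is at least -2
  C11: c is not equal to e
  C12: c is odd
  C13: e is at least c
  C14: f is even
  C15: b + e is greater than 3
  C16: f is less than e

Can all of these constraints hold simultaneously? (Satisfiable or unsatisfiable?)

The assignment a = 3, b = 1, c = 1, d = 2, e = 3, f = 0 works:
  constraint 4 holds since f + e = 3.
  constraint 8 holds since d - a = -1.
  constraint 10 holds since d - c = 1.
The rest check out directly.

Satisfiable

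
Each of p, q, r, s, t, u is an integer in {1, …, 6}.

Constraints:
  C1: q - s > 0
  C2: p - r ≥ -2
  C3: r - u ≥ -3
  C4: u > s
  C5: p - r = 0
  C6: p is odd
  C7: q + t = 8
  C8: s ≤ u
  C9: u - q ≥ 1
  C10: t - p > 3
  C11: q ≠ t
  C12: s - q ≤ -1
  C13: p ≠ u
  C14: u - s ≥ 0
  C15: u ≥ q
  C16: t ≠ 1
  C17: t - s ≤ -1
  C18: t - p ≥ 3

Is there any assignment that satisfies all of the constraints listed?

Constraints 2, 3, 9, 12, 17, and 18 give q − s ≥ 1, s − t ≥ 1, t − p ≥ 3, p − r ≥ -2, r − u ≥ -3, u − q ≥ 1.
Adding all 6 inequalities: the left sides telescope to 0, and the right sides sum to 1 + 1 + 3 + (-2) + (-3) + 1 = 1. So 0 ≥ 1, which is false.

Unsatisfiable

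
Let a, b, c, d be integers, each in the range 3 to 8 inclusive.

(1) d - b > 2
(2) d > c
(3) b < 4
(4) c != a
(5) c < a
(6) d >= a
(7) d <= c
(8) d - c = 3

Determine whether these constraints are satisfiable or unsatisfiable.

Constraints 5, 6, and 7 give a ≤ d, d ≤ c, c < a. Chaining: a ≤ d ≤ c < a, which forces a < a — impossible.

Unsatisfiable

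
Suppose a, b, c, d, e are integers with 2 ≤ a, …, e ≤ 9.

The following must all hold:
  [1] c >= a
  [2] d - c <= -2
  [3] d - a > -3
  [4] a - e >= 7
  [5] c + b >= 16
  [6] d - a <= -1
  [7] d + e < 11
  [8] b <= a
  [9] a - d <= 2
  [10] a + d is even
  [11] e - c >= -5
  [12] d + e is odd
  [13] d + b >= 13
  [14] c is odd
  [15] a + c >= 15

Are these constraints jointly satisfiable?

Constraints 2, 4, 9, and 11 give e − c ≥ -5, c − d ≥ 2, d − a ≥ -2, a − e ≥ 7.
Adding all 4 inequalities: the left sides telescope to 0, and the right sides sum to (-5) + 2 + (-2) + 7 = 2. So 0 ≥ 2, which is false.

Unsatisfiable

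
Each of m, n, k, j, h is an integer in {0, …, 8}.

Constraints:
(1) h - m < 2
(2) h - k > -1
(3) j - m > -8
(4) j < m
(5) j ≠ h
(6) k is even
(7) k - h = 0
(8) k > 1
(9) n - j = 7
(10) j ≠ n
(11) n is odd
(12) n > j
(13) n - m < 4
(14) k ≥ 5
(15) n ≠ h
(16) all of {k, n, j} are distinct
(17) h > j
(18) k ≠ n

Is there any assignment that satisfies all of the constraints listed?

Satisfiable

Setting (m, n, k, j, h) = (6, 7, 6, 0, 6) satisfies everything: constraint 1: h - m = 0; constraint 2: h - k = 0, and the others follow.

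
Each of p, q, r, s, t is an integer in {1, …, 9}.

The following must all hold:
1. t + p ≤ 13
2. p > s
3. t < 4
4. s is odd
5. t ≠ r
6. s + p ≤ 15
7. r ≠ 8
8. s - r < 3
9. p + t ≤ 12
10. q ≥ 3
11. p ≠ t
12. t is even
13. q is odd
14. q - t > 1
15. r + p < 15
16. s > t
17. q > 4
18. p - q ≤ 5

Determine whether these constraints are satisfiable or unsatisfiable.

The assignment p = 9, q = 5, r = 4, s = 5, t = 2 works:
  constraint 1 holds since t + p = 11.
  constraint 6 holds since s + p = 14.
The rest check out directly.

Satisfiable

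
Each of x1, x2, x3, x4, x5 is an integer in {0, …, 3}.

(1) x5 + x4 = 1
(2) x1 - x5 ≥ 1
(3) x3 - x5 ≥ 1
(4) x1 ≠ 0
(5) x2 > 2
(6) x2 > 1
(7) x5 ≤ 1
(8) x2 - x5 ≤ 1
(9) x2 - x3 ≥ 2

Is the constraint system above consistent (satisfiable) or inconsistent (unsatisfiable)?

Unsatisfiable

Constraints 3, 8, and 9 give x2 − x3 ≥ 2, x3 − x5 ≥ 1, x5 − x2 ≥ -1.
Adding all 3 inequalities: the left sides telescope to 0, and the right sides sum to 2 + 1 + (-1) = 2. So 0 ≥ 2, which is false.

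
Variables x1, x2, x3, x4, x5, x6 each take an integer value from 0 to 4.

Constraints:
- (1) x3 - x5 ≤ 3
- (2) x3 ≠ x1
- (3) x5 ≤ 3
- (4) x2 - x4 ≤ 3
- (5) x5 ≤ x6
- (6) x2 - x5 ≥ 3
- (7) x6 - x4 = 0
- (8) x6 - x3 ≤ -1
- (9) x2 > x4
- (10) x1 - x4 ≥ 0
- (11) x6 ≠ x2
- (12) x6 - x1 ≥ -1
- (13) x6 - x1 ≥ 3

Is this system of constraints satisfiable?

Unsatisfiable

Constraints 1, 4, 6, 8, 10, and 13 give x3 − x6 ≥ 1, x6 − x1 ≥ 3, x1 − x4 ≥ 0, x4 − x2 ≥ -3, x2 − x5 ≥ 3, x5 − x3 ≥ -3.
Adding all 6 inequalities: the left sides telescope to 0, and the right sides sum to 1 + 3 + 0 + (-3) + 3 + (-3) = 1. So 0 ≥ 1, which is false.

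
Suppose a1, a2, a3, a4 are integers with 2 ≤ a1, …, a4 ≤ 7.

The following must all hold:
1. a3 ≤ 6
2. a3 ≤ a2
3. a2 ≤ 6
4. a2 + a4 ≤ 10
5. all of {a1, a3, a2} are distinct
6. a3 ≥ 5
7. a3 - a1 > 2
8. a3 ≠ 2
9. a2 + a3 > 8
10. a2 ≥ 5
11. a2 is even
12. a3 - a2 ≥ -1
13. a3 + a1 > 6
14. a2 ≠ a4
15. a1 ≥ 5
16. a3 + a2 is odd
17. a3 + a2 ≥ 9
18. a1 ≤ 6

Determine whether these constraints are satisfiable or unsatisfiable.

Constraints 1, 3, 6, 10, 15, and 18 confine each of a1, a3, a2 to the 2 values {5, 6}.
Constraint 5 requires all 3 of them to be distinct, but only 2 values are available — impossible by the pigeonhole principle.

Unsatisfiable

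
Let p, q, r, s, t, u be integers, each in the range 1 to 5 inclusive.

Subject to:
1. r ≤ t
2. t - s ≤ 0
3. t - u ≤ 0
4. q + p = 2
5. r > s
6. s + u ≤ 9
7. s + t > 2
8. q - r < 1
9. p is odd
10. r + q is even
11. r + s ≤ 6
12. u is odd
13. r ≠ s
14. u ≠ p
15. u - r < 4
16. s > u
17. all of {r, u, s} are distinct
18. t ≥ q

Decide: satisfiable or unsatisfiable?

Unsatisfiable

Constraints 1, 3, 5, and 16 give t ≤ u, u < s, s < r, r ≤ t. Chaining: t ≤ u < s < r ≤ t, which forces t < t — impossible.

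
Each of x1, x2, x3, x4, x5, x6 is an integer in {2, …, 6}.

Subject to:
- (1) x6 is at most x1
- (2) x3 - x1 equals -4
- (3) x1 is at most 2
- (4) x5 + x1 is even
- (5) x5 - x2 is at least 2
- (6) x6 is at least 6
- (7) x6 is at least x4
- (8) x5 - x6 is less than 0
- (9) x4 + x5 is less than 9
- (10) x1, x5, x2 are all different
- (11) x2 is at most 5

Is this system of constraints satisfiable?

From constraint 6: x6 ≥ 6. From constraints 1 and 3: x6 ≤ x1 and x1 ≤ 2, so x6 ≤ 2. But 2 < 6, so no value of x6 works.

Unsatisfiable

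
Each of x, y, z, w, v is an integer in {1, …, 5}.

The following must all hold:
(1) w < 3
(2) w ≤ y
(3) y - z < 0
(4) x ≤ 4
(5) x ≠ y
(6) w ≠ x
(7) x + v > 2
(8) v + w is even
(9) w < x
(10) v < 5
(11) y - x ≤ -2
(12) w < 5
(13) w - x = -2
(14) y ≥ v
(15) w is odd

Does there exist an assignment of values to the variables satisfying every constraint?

One satisfying assignment is x = 3, y = 1, z = 3, w = 1, v = 1.
For the less obvious constraints — constraint 3: y - z = -2; constraint 7: x + v = 4 — and the others hold by inspection.

Satisfiable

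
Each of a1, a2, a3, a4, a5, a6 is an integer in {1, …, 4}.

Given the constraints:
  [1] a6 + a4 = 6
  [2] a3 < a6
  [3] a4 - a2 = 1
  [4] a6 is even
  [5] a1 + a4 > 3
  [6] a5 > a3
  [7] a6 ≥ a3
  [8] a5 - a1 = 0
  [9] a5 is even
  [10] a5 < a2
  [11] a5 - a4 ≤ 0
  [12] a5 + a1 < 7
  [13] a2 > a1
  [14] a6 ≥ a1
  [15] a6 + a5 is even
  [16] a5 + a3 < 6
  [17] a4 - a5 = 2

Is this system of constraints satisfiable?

The assignment a1 = 2, a2 = 3, a3 = 1, a4 = 4, a5 = 2, a6 = 2 works:
  constraint 1 holds since a6 + a4 = 6.
  constraint 3 holds since a4 - a2 = 1.
  constraint 5 holds since a1 + a4 = 6.
The rest check out directly.

Satisfiable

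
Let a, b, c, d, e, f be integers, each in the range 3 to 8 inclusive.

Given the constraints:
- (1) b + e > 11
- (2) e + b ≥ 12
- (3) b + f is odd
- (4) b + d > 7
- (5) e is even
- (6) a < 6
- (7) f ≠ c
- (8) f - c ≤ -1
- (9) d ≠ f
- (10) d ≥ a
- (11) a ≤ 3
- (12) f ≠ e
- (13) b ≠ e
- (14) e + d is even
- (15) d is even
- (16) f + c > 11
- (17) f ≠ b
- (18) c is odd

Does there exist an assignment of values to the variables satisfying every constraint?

Satisfiable

One satisfying assignment is a = 3, b = 4, c = 7, d = 6, e = 8, f = 5.
For the less obvious constraints — constraint 1: b + e = 12; constraint 2: e + b = 12; constraint 4: b + d = 10 — and the others hold by inspection.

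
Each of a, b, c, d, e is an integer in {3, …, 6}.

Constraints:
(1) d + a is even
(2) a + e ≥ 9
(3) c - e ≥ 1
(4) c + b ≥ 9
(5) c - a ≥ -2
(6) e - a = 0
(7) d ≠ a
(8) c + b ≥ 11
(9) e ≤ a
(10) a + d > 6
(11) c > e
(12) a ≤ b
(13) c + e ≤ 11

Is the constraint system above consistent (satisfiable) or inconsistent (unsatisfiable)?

Satisfiable

Try a = 5, b = 5, c = 6, d = 3, e = 5.
Check constraint 2: a + e = 10; constraint 3: c - e = 1. The remaining constraints are straightforward to verify.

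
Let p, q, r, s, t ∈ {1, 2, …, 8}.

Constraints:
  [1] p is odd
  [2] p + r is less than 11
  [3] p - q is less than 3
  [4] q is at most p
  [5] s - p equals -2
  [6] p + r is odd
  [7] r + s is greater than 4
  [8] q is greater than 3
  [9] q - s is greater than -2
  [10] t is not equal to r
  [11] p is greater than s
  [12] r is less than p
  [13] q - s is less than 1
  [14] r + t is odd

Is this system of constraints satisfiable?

Satisfiable

Try p = 7, q = 5, r = 2, s = 5, t = 5.
Check constraint 2: p + r = 9; constraint 3: p - q = 2. The remaining constraints are straightforward to verify.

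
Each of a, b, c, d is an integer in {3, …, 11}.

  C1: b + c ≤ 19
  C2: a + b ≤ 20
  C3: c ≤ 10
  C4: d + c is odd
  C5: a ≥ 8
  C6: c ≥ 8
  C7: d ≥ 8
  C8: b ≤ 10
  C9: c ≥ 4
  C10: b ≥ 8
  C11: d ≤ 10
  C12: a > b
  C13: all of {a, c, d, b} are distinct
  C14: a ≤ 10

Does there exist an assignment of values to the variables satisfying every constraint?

Constraints 3, 5, 6, 7, 8, 10, 11, and 14 confine each of a, c, d, b to the 3 values {8, …, 10}.
Constraint 13 requires all 4 of them to be distinct, but only 3 values are available — impossible by the pigeonhole principle.

Unsatisfiable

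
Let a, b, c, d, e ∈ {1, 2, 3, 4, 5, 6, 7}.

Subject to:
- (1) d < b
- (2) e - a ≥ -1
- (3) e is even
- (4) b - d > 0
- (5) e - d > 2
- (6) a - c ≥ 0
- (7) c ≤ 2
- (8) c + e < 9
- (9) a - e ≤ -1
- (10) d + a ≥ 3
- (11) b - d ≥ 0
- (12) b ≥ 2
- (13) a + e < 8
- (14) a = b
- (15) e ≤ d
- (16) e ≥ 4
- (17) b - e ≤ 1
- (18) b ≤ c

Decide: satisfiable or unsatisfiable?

Constraints 1, 6, 9, 15, and 18 give c ≤ a, a < e, e ≤ d, d < b, b ≤ c. Chaining: c ≤ a < e ≤ d < b ≤ c, which forces c < c — impossible.

Unsatisfiable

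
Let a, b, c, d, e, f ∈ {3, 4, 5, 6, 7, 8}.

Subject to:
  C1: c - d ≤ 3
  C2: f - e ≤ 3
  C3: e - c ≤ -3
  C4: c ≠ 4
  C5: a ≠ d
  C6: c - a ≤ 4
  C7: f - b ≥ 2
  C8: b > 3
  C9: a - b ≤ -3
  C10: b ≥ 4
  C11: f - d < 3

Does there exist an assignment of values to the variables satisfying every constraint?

Unsatisfiable

Constraints 2, 3, 6, 7, and 9 give f − b ≥ 2, b − a ≥ 3, a − c ≥ -4, c − e ≥ 3, e − f ≥ -3.
Adding all 5 inequalities: the left sides telescope to 0, and the right sides sum to 2 + 3 + (-4) + 3 + (-3) = 1. So 0 ≥ 1, which is false.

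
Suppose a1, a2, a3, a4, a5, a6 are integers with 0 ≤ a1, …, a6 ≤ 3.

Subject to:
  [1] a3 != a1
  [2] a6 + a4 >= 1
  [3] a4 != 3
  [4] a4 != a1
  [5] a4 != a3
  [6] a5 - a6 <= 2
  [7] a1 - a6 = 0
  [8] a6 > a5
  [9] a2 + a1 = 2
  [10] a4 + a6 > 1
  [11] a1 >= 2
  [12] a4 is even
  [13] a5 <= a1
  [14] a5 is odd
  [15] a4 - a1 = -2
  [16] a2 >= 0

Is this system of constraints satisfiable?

Try a1 = 2, a2 = 0, a3 = 3, a4 = 0, a5 = 1, a6 = 2.
Check constraint 2: a6 + a4 = 2; constraint 6: a5 - a6 = -1. The remaining constraints are straightforward to verify.

Satisfiable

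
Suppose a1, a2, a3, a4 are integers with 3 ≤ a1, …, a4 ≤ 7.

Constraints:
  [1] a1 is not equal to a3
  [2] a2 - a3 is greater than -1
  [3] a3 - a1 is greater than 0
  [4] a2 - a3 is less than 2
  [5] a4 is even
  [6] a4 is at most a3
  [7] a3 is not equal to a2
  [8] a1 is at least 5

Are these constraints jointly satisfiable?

Satisfiable

Setting (a1, a2, a3, a4) = (5, 7, 6, 6) satisfies everything: constraint 2: a2 - a3 = 1; constraint 3: a3 - a1 = 1; constraint 4: a2 - a3 = 1, and the others follow.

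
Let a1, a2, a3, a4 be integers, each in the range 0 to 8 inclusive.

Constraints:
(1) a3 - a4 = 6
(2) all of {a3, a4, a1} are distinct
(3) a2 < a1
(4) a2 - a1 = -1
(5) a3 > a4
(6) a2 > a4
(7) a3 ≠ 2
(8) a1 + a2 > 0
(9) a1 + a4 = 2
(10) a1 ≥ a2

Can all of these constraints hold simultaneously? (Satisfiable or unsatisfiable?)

One satisfying assignment is a1 = 2, a2 = 1, a3 = 6, a4 = 0.
For the less obvious constraints — constraint 1: a3 - a4 = 6; constraint 4: a2 - a1 = -1; constraint 8: a1 + a2 = 3 — and the others hold by inspection.

Satisfiable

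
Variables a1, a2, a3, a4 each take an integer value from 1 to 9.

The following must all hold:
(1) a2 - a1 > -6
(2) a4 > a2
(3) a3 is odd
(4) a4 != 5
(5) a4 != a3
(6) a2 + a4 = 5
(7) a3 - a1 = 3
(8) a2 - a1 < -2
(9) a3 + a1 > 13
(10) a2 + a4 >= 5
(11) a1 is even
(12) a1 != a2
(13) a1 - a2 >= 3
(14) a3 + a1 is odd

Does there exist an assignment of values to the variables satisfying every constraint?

Try a1 = 6, a2 = 1, a3 = 9, a4 = 4.
Check constraint 1: a2 - a1 = -5; constraint 6: a2 + a4 = 5. The remaining constraints are straightforward to verify.

Satisfiable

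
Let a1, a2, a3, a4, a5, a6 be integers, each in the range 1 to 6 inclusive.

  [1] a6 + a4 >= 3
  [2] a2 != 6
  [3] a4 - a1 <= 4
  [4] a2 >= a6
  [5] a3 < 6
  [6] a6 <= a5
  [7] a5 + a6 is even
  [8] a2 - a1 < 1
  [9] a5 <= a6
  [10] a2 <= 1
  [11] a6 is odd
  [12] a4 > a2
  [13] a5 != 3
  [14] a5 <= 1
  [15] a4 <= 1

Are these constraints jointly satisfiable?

Unsatisfiable

From constraints 4 and 10: a6 ≤ a2 ≤ 1. From constraint 15: a4 ≤ 1. Hence a6 + a4 ≤ 2. But constraint 1 requires a6 + a4 ≥ 3, and 3 > 2. Contradiction.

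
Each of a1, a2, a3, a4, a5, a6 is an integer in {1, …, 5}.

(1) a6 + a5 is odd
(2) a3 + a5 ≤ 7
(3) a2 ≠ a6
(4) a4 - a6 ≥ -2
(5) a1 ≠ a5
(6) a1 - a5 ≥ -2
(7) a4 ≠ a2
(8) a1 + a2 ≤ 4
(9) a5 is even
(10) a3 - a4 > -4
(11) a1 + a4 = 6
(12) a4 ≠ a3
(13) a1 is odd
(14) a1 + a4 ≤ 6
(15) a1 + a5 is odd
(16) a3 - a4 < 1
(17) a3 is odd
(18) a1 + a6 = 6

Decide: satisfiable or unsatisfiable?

Setting (a1, a2, a3, a4, a5, a6) = (1, 2, 3, 5, 2, 5) satisfies everything: constraint 2: a3 + a5 = 5; constraint 4: a4 - a6 = 0, and the others follow.

Satisfiable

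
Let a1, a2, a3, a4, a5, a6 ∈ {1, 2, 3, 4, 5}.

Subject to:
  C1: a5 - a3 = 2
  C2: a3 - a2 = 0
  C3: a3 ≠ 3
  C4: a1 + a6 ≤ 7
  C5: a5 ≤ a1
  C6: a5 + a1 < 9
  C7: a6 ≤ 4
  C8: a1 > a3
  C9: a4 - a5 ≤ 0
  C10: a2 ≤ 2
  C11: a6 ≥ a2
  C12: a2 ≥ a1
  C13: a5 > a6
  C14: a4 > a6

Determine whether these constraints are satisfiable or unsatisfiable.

Constraints 5, 9, 11, 12, and 14 give a4 ≤ a5, a5 ≤ a1, a1 ≤ a2, a2 ≤ a6, a6 < a4. Chaining: a4 ≤ a5 ≤ a1 ≤ a2 ≤ a6 < a4, which forces a4 < a4 — impossible.

Unsatisfiable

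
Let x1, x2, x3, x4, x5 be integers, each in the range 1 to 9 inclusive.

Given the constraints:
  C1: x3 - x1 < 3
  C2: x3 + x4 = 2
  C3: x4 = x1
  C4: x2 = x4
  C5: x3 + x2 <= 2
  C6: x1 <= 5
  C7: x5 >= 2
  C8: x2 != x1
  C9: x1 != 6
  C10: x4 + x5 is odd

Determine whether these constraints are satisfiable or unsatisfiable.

Unsatisfiable

From constraints 3 and 4, x2 = x4 = x1, so x2 = x1. But constraint 8 says x2 ≠ x1. Contradiction.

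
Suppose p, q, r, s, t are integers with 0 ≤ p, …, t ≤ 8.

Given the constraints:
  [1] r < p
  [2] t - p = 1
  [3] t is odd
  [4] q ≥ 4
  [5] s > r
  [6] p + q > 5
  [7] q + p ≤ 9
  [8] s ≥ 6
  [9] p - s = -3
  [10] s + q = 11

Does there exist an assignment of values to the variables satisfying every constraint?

Setting (p, q, r, s, t) = (4, 4, 2, 7, 5) satisfies everything: constraint 2: t - p = 1; constraint 6: p + q = 8, and the others follow.

Satisfiable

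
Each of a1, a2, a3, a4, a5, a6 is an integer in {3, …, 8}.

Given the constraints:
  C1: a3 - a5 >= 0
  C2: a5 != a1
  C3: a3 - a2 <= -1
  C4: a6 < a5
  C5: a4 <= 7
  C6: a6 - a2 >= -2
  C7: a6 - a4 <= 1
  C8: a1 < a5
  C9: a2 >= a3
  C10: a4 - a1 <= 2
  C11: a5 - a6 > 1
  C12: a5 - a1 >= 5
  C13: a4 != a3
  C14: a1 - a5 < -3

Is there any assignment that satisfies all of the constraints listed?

Unsatisfiable

Constraints 1, 3, 6, 7, 10, and 12 give a1 − a4 ≥ -2, a4 − a6 ≥ -1, a6 − a2 ≥ -2, a2 − a3 ≥ 1, a3 − a5 ≥ 0, a5 − a1 ≥ 5.
Adding all 6 inequalities: the left sides telescope to 0, and the right sides sum to (-2) + (-1) + (-2) + 1 + 0 + 5 = 1. So 0 ≥ 1, which is false.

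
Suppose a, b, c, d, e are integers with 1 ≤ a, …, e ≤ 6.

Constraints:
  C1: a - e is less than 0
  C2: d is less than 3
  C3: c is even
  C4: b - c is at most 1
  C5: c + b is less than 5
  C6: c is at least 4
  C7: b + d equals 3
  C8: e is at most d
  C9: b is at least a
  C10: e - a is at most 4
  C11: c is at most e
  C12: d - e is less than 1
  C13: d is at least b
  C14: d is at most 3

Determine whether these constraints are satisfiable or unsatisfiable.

From constraints 6 and 11: e ≥ c and c ≥ 4, so e ≥ 4. From constraints 8 and 14: e ≤ d and d ≤ 3, so e ≤ 3. But 3 < 4, so no value of e works.

Unsatisfiable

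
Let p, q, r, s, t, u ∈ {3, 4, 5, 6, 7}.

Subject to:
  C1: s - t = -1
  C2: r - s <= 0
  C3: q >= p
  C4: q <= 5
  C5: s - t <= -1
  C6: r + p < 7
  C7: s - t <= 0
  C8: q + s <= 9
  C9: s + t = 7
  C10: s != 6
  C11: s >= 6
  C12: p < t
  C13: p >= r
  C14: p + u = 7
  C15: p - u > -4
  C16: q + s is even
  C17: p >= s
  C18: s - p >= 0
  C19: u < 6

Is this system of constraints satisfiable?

From constraints 11 and 17: p ≥ s and s ≥ 6, so p ≥ 6. From constraints 3 and 4: p ≤ q and q ≤ 5, so p ≤ 5. But 5 < 6, so no value of p works.

Unsatisfiable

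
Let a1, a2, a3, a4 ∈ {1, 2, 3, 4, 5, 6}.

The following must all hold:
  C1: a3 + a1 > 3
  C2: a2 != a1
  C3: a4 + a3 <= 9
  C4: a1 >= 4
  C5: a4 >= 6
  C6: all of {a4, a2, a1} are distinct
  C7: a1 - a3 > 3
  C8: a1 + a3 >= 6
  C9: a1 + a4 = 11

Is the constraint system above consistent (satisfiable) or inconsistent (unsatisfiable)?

The assignment a1 = 5, a2 = 2, a3 = 1, a4 = 6 works:
  constraint 1 holds since a3 + a1 = 6.
  constraint 3 holds since a4 + a3 = 7.
The rest check out directly.

Satisfiable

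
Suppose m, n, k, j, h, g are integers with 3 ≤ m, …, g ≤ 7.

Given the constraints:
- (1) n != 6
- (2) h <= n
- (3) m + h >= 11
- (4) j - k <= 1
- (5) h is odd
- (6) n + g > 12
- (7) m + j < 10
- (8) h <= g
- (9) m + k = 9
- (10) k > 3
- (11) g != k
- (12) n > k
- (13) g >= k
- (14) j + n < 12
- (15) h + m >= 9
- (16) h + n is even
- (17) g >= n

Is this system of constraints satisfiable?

Satisfiable

Setting (m, n, k, j, h, g) = (5, 7, 4, 3, 7, 7) satisfies everything: constraint 3: m + h = 12; constraint 4: j - k = -1; constraint 6: n + g = 14, and the others follow.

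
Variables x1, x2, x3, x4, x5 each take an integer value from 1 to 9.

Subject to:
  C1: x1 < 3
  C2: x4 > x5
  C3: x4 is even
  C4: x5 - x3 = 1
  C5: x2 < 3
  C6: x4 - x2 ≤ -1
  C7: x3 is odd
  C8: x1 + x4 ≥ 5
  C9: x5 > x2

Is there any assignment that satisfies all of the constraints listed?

Constraints 2, 6, and 9 give x5 < x4, x4 < x2, x2 < x5. Chaining: x5 < x4 < x2 < x5, which forces x5 < x5 — impossible.

Unsatisfiable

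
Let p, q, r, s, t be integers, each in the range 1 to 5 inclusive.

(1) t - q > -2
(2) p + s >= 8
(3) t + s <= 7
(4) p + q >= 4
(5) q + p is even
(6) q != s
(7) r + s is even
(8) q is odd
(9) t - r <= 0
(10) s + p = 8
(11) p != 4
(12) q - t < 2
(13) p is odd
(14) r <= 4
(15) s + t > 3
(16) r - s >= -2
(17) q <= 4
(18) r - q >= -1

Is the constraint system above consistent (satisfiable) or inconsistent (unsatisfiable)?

Try p = 5, q = 1, r = 1, s = 3, t = 1.
Check constraint 1: t - q = 0; constraint 2: p + s = 8; constraint 3: t + s = 4. The remaining constraints are straightforward to verify.

Satisfiable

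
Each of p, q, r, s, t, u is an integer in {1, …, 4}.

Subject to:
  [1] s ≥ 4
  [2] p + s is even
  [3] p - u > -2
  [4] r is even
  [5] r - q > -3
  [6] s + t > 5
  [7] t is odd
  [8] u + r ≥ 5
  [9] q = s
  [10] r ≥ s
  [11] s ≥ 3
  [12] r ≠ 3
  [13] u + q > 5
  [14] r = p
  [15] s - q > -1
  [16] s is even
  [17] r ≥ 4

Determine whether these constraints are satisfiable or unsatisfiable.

Satisfiable

Setting (p, q, r, s, t, u) = (4, 4, 4, 4, 3, 4) satisfies everything: constraint 3: p - u = 0; constraint 5: r - q = 0; constraint 6: s + t = 7, and the others follow.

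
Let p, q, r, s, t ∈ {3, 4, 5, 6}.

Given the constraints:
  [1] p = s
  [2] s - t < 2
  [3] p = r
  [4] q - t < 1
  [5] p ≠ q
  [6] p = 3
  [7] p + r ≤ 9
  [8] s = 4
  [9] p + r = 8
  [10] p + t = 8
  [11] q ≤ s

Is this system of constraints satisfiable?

Constraint 6 fixes p = 3 and constraint 8 fixes s = 4, but constraint 1 requires p = s. Since 3 ≠ 4, contradiction.

Unsatisfiable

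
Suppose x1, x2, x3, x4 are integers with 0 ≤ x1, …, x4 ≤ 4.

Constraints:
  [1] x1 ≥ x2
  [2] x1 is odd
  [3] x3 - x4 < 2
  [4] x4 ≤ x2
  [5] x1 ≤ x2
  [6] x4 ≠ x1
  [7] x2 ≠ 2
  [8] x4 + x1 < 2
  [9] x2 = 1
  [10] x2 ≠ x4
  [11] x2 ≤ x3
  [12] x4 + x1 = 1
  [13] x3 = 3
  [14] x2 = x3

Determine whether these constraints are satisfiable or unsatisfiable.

Unsatisfiable

Constraint 9 fixes x2 = 1 and constraint 13 fixes x3 = 3, but constraint 14 requires x2 = x3. Since 1 ≠ 3, contradiction.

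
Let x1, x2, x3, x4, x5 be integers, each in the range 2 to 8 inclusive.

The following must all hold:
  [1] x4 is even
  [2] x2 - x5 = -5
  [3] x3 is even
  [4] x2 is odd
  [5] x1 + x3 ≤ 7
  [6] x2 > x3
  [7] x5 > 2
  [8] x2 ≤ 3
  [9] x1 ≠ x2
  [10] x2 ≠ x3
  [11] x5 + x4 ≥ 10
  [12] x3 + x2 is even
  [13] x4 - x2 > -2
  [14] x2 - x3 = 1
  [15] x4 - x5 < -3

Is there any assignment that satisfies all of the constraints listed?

Constraint 3 makes x3 even and constraint 4 makes x2 odd, so x3 + x2 must be odd. Constraint 12 says x3 + x2 is even — contradiction.

Unsatisfiable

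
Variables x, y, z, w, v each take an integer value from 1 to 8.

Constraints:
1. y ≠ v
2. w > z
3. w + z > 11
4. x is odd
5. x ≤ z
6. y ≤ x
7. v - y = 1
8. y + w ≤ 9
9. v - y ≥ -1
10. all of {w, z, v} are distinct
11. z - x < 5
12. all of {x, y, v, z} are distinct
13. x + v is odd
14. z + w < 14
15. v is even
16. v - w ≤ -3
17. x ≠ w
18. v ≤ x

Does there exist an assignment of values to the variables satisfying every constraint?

Setting (x, y, z, w, v) = (3, 1, 5, 8, 2) satisfies everything: constraint 3: w + z = 13; constraint 7: v - y = 1, and the others follow.

Satisfiable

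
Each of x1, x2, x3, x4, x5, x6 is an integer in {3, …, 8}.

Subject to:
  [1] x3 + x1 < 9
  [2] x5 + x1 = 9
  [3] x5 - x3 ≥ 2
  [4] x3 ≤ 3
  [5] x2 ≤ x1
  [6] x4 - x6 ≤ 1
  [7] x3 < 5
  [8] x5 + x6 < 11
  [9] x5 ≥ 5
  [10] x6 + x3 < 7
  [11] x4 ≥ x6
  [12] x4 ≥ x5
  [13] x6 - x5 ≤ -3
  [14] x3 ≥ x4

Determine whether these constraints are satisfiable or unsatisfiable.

Unsatisfiable

From constraints 9 and 12: x4 ≥ x5 and x5 ≥ 5, so x4 ≥ 5. From constraints 4 and 14: x4 ≤ x3 and x3 ≤ 3, so x4 ≤ 3. But 3 < 5, so no value of x4 works.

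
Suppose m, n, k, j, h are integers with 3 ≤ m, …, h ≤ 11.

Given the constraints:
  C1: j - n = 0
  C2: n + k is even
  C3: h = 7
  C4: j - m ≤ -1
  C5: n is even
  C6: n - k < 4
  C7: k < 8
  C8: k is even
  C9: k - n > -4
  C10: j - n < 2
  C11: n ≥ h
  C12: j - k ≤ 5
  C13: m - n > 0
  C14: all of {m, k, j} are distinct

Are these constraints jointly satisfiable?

Try m = 11, n = 8, k = 6, j = 8, h = 7.
Check constraint 1: j - n = 0; constraint 4: j - m = -3. The remaining constraints are straightforward to verify.

Satisfiable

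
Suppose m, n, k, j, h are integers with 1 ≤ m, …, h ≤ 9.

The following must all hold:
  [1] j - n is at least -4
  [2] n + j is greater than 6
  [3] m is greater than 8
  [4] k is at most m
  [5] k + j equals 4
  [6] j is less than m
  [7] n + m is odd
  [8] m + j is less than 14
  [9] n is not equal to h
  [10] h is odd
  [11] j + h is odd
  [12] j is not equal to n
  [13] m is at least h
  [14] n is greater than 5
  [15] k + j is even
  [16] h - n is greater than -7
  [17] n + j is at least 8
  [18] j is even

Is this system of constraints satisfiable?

Satisfiable

One satisfying assignment is m = 9, n = 6, k = 2, j = 2, h = 1.
For the less obvious constraints — constraint 1: j - n = -4; constraint 2: n + j = 8; constraint 5: k + j = 4 — and the others hold by inspection.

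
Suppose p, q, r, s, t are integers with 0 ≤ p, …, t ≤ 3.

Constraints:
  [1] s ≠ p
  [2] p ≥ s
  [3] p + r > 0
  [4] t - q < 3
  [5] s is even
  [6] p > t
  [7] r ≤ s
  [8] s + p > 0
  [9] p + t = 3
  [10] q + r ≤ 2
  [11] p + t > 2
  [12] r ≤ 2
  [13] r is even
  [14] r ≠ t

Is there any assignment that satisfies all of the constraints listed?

Try p = 2, q = 1, r = 0, s = 0, t = 1.
Check constraint 3: p + r = 2; constraint 4: t - q = 0. The remaining constraints are straightforward to verify.

Satisfiable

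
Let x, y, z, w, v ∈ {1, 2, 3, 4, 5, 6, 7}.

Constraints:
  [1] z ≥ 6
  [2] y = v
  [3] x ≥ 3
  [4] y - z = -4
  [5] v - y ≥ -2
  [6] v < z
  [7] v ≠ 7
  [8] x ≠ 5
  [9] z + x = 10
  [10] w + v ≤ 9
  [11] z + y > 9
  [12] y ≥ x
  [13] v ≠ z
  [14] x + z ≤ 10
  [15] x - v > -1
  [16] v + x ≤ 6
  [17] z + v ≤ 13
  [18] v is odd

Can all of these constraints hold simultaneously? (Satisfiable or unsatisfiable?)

Satisfiable

The assignment x = 3, y = 3, z = 7, w = 4, v = 3 works:
  constraint 4 holds since y - z = -4.
  constraint 5 holds since v - y = 0.
  constraint 9 holds since z + x = 10.
The rest check out directly.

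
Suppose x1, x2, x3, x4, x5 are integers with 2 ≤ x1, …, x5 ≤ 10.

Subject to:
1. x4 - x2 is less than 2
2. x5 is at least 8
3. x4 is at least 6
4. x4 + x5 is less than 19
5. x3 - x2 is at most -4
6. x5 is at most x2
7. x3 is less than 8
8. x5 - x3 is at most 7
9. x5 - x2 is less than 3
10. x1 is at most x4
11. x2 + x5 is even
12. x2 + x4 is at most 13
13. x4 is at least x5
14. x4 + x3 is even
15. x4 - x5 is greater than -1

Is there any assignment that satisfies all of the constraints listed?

Unsatisfiable

From constraints 2 and 6: x2 ≥ x5 ≥ 8. From constraint 3: x4 ≥ 6. Hence x2 + x4 ≥ 14. But constraint 12 requires x2 + x4 ≤ 13, and 13 < 14. Contradiction.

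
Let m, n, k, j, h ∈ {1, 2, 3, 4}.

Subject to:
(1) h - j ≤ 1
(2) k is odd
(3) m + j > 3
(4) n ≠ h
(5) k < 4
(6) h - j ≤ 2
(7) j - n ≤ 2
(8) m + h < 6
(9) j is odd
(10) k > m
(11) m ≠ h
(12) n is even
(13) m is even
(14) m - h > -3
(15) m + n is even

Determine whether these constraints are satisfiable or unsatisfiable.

Satisfiable

Take m = 2, n = 2, k = 3, j = 3, h = 3. Then constraint 1: h - j = 0; constraint 3: m + j = 5, and every other listed constraint is also met.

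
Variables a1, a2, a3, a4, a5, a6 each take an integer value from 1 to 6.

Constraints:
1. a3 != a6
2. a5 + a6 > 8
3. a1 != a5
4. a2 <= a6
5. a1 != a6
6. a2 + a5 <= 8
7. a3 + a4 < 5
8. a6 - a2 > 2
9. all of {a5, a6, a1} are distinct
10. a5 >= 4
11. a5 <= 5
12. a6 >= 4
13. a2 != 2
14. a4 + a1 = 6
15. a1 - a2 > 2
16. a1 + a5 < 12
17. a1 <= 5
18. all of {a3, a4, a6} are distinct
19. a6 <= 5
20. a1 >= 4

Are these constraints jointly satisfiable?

Constraints 10, 11, 12, 17, 19, and 20 confine each of a5, a6, a1 to the 2 values {4, 5}.
Constraint 9 requires all 3 of them to be distinct, but only 2 values are available — impossible by the pigeonhole principle.

Unsatisfiable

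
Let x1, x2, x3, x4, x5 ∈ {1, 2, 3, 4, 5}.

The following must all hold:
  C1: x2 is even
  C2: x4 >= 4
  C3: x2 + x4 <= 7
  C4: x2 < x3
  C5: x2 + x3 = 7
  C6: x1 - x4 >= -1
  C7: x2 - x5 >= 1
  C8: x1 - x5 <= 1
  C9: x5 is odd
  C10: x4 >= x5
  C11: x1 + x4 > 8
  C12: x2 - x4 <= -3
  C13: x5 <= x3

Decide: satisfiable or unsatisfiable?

Unsatisfiable

Constraints 6, 7, 8, and 12 give x4 − x2 ≥ 3, x2 − x5 ≥ 1, x5 − x1 ≥ -1, x1 − x4 ≥ -1.
Adding all 4 inequalities: the left sides telescope to 0, and the right sides sum to 3 + 1 + (-1) + (-1) = 2. So 0 ≥ 2, which is false.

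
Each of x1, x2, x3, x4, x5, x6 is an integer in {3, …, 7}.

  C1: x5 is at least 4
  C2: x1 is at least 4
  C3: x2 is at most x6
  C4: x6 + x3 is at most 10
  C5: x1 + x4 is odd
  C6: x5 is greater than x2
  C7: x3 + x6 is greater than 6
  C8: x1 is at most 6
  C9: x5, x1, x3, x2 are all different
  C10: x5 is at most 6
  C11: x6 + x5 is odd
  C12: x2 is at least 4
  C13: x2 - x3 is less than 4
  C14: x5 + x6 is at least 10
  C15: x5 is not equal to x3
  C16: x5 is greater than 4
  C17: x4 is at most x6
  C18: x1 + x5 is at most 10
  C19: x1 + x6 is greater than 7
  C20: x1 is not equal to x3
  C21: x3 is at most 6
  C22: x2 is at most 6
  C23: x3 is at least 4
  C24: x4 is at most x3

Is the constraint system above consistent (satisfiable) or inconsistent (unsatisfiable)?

Unsatisfiable

Constraints 1, 2, 8, 10, 12, 21, 22, and 23 confine each of x5, x1, x3, x2 to the 3 values {4, …, 6}.
Constraint 9 requires all 4 of them to be distinct, but only 3 values are available — impossible by the pigeonhole principle.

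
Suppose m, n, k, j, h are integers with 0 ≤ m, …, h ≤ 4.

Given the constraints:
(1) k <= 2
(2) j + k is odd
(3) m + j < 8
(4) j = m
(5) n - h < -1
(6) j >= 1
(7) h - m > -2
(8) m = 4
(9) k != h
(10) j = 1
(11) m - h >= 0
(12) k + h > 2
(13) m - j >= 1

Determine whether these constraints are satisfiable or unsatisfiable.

Unsatisfiable

Constraint 10 fixes j = 1 and constraint 8 fixes m = 4, but constraint 4 requires j = m. Since 1 ≠ 4, contradiction.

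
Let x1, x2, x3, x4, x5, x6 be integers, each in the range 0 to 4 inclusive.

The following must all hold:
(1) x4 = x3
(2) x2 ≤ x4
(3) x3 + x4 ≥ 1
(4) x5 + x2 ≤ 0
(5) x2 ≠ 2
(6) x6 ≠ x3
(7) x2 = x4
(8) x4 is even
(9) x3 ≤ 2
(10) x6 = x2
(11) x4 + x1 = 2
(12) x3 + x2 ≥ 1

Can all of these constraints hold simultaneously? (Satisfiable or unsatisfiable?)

Unsatisfiable

From constraints 1, 7, and 10, x6 = x2 = x4 = x3, so x6 = x3. But constraint 6 says x6 ≠ x3. Contradiction.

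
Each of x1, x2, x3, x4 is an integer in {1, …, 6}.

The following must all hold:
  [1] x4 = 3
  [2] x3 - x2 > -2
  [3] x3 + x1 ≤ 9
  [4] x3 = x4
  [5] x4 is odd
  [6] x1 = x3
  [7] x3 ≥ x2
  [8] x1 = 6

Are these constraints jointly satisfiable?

Constraint 8 fixes x1 = 6 and constraint 1 fixes x4 = 3. Constraints 4 and 6 give x1 = x3 = x4, so x1 = x4. But 6 ≠ 3 — contradiction.

Unsatisfiable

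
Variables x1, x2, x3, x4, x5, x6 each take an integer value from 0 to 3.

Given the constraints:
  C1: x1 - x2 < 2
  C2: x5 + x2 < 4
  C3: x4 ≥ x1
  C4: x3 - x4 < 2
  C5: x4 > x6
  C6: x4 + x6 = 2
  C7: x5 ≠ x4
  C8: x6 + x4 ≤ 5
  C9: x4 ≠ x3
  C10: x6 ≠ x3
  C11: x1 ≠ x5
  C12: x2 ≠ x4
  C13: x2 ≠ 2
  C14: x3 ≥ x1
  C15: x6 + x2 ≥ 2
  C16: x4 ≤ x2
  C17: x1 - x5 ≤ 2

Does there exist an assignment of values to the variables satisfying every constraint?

Satisfiable

The assignment x1 = 2, x2 = 3, x3 = 3, x4 = 2, x5 = 0, x6 = 0 works:
  constraint 1 holds since x1 - x2 = -1.
  constraint 2 holds since x5 + x2 = 3.
The rest check out directly.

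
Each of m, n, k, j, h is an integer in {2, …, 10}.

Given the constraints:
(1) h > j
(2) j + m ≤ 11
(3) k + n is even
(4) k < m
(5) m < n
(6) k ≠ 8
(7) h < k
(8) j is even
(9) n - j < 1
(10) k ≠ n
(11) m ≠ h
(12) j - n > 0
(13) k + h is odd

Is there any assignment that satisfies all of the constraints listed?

Unsatisfiable

Constraints 1, 4, 5, 7, and 12 give j < h, h < k, k < m, m < n, n < j. Chaining: j < h < k < m < n < j, which forces j < j — impossible.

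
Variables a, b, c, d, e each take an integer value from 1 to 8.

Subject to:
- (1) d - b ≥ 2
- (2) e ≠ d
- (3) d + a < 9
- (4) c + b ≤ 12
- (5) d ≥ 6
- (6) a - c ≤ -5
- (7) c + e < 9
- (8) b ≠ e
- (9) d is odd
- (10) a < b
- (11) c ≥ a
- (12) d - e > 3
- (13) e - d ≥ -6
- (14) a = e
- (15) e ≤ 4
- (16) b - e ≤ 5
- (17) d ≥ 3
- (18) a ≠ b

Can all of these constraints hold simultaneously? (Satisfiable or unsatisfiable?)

Satisfiable

The assignment a = 1, b = 3, c = 7, d = 7, e = 1 works:
  constraint 1 holds since d - b = 4.
  constraint 3 holds since d + a = 8.
  constraint 4 holds since c + b = 10.
The rest check out directly.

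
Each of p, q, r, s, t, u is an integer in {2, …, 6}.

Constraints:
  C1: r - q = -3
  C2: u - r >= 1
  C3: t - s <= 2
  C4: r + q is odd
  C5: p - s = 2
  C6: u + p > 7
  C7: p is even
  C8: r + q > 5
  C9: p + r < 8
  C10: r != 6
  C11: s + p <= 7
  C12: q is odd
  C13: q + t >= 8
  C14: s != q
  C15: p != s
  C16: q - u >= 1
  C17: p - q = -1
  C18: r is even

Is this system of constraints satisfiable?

One satisfying assignment is p = 4, q = 5, r = 2, s = 2, t = 4, u = 4.
For the less obvious constraints — constraint 1: r - q = -3; constraint 2: u - r = 2; constraint 3: t - s = 2 — and the others hold by inspection.

Satisfiable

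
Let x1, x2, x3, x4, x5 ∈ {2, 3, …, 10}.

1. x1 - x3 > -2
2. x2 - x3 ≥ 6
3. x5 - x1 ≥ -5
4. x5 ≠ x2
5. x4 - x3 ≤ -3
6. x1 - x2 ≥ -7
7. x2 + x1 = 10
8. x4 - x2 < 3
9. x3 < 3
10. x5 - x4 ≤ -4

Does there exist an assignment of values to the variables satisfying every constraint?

Constraints 2, 3, 5, 6, and 10 give x3 − x4 ≥ 3, x4 − x5 ≥ 4, x5 − x1 ≥ -5, x1 − x2 ≥ -7, x2 − x3 ≥ 6.
Adding all 5 inequalities: the left sides telescope to 0, and the right sides sum to 3 + 4 + (-5) + (-7) + 6 = 1. So 0 ≥ 1, which is false.

Unsatisfiable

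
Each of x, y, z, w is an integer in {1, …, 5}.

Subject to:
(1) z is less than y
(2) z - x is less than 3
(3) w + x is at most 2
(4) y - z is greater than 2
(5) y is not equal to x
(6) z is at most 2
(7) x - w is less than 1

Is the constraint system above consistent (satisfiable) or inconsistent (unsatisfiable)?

Setting (x, y, z, w) = (1, 4, 1, 1) satisfies everything: constraint 2: z - x = 0; constraint 3: w + x = 2, and the others follow.

Satisfiable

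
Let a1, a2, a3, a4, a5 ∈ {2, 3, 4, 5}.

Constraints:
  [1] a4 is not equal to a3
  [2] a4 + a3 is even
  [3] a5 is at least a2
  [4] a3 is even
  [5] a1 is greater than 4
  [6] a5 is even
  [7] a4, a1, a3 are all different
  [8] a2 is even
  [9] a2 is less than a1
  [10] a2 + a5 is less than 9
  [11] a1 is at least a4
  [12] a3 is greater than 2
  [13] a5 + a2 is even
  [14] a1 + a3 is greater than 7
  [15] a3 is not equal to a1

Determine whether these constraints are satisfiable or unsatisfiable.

Satisfiable

One satisfying assignment is a1 = 5, a2 = 4, a3 = 4, a4 = 2, a5 = 4.
For the less obvious constraints — constraint 10: a2 + a5 = 8; constraint 14: a1 + a3 = 9 — and the others hold by inspection.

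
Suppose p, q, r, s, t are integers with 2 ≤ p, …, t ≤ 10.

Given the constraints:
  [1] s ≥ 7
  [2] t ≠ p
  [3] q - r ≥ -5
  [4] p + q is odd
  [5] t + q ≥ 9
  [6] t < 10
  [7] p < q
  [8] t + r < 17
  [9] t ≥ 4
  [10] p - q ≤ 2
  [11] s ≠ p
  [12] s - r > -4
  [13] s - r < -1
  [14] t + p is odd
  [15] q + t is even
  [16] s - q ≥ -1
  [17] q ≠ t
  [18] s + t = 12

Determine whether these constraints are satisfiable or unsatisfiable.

Satisfiable

Take p = 6, q = 7, r = 10, s = 7, t = 5. Then constraint 3: q - r = -3; constraint 5: t + q = 12; constraint 8: t + r = 15, and every other listed constraint is also met.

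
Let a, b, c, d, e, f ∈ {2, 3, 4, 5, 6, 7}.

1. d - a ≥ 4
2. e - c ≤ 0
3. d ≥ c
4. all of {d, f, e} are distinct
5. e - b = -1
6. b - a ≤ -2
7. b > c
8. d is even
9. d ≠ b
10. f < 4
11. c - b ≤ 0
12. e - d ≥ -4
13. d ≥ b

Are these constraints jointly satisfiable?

Unsatisfiable

Constraints 1, 2, 6, 11, and 12 give e − d ≥ -4, d − a ≥ 4, a − b ≥ 2, b − c ≥ 0, c − e ≥ 0.
Adding all 5 inequalities: the left sides telescope to 0, and the right sides sum to (-4) + 4 + 2 + 0 + 0 = 2. So 0 ≥ 2, which is false.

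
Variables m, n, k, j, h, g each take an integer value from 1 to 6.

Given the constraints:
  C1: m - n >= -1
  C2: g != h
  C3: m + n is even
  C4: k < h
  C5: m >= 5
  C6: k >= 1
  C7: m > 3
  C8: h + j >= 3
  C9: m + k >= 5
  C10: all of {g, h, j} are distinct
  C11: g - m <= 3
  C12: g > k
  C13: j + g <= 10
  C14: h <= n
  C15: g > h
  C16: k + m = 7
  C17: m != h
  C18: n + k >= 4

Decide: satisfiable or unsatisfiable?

Satisfiable

Setting (m, n, k, j, h, g) = (6, 6, 1, 2, 4, 6) satisfies everything: constraint 1: m - n = 0; constraint 8: h + j = 6; constraint 9: m + k = 7, and the others follow.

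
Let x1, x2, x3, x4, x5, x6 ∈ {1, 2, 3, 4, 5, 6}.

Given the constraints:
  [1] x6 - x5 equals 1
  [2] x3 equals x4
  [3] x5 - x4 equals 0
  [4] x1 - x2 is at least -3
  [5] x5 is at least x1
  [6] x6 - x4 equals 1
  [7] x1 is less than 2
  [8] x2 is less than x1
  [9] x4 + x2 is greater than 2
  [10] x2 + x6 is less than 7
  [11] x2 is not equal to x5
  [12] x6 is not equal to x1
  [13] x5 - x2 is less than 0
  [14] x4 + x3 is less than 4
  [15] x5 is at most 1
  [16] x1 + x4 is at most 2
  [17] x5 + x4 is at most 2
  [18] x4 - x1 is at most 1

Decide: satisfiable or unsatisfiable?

Constraints 5, 8, and 13 give x5 < x2, x2 < x1, x1 ≤ x5. Chaining: x5 < x2 < x1 ≤ x5, which forces x5 < x5 — impossible.

Unsatisfiable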